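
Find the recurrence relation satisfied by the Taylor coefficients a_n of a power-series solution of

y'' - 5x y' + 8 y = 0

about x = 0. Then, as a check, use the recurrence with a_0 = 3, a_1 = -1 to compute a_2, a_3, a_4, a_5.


Substitute y = sum_n a_n x^n.
y''(x) has coefficient (n+2)(n+1) a_{n+2} at x^n;
-5 x y'(x) has coefficient -5 n a_n at x^n (shift);
8 y(x) has coefficient 8 a_n at x^n.
Matching x^n: (n+2)(n+1) a_{n+2} + (-5n + 8) a_n = 0.
Thus a_{n+2} = (5n - 8) / ((n+1)(n+2)) * a_n.

Check with a_0 = 3, a_1 = -1 (apply the recurrence for n = 0, 1, 2, 3): a_0 = 3, a_1 = -1, a_2 = -12, a_3 = 1/2, a_4 = -2, a_5 = 7/40.

a_(n+2) = (5n - 8) / ((n+1)(n+2)) * a_n; check: a_0 = 3, a_1 = -1, a_2 = -12, a_3 = 1/2, a_4 = -2, a_5 = 7/40


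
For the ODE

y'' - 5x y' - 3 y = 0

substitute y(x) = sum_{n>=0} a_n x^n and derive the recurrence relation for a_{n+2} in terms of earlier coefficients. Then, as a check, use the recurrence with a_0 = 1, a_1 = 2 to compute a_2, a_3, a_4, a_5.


Substitute y = sum_n a_n x^n.
y''(x) has coefficient (n+2)(n+1) a_{n+2} at x^n;
-5 x y'(x) has coefficient -5 n a_n at x^n (shift);
-3 y(x) has coefficient -3 a_n at x^n.
Matching x^n: (n+2)(n+1) a_{n+2} + (-5n - 3) a_n = 0.
Thus a_{n+2} = (5n + 3) / ((n+1)(n+2)) * a_n.

Check with a_0 = 1, a_1 = 2 (apply the recurrence for n = 0, 1, 2, 3): a_0 = 1, a_1 = 2, a_2 = 3/2, a_3 = 8/3, a_4 = 13/8, a_5 = 12/5.

a_(n+2) = (5n + 3) / ((n+1)(n+2)) * a_n; check: a_0 = 1, a_1 = 2, a_2 = 3/2, a_3 = 8/3, a_4 = 13/8, a_5 = 12/5


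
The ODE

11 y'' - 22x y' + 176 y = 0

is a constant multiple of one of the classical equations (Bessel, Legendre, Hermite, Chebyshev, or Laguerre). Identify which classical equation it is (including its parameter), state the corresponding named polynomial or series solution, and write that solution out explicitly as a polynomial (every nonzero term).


All three coefficients share the factor 11; dividing through by 11 gives  y'' - 2x y' + 16 y = 0.
This matches the Hermite equation y'' - 2x y' + 2n y = 0 with 2n = 16, so n = 8; the polynomial solution is H_8(x).
With y = sum_k a_k x^k, matching x^k gives (k+2)(k+1) a_{k+2} = 2(k - n) a_k = 2(k - 8) a_k. The right side vanishes at k = 8, so the series with the parity of 8 terminates at degree 8.
Standard normalization: leading coefficient of H_n is 2^n, so a_8 = 2^8 = 256. Work downward with a_k = (k+1)(k+2) a_{k+2} / (2(k - n)):
  a_6 = (7)(8)(256) / (2(6 - 8)) = 14336/(-4) = -3584
  a_4 = (5)(6)(-3584) / (2(4 - 8)) = -107520/(-8) = 13440
  a_2 = (3)(4)(13440) / (2(2 - 8)) = 161280/(-12) = -13440
  a_0 = (1)(2)(-13440) / (2(0 - 8)) = -26880/(-16) = 1680
Hence H_8(x) = 256 x^8 - 3584 x^6 + 13440 x^4 - 13440 x^2 + 1680.

H_8(x); series = 256 x^8 - 3584 x^6 + 13440 x^4 - 13440 x^2 + 1680


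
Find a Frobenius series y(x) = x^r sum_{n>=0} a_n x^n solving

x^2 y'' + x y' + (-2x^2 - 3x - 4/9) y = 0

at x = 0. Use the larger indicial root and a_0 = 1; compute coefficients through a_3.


Write in Frobenius form y'' + (p(x)/x) y' + (q(x)/x^2) y = 0:
  p(x) = 1,  q(x) = -2x^2 - 3x - 4/9.
Indicial equation: r(r-1) + (1) r + (-4/9) = 0 -> roots r_1 = 2/3, r_2 = -2/3.
Take r = r_1 = 2/3. Let y(x) = x^r sum_{n>=0} a_n x^n with a_0 = 1.
Substitute y = x^r sum a_n x^n and match x^{r+n}. The recurrence is
  D(n) a_n - 3 a_{n-1} - 2 a_{n-2} = 0,  where D(n) = (r+n)(r+n-1) + (1)(r+n) + (-4/9).
  a_n = [3 a_{n-1} + 2 a_{n-2}] / D(n).
Since the indicial polynomial factors as (r - r_1)(r - r_2), D(n) = (r_1 + n - r_1)(r_1 + n - r_2) = n(n + 4/3).
Evaluating step by step (a_0 = 1):
  n = 1: D(1) = 1(1 + 4/3) = 7/3; numerator = 3(1) = 3; a_1 = (3)/(7/3) = 9/7
  n = 2: D(2) = 2(2 + 4/3) = 20/3; numerator = 3(9/7) + 2(1) = 41/7; a_2 = (41/7)/(20/3) = 123/140
  n = 3: D(3) = 3(3 + 4/3) = 13; numerator = 3(123/140) + 2(9/7) = 729/140; a_3 = (729/140)/(13) = 729/1820

r = 2/3; a_0 = 1; a_1 = 9/7; a_2 = 123/140; a_3 = 729/1820


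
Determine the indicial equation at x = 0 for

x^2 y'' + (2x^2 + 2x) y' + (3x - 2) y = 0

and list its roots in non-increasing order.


Divide by x^2 to reach normal form y'' + P_1(x) y' + P_2(x) y = 0 with P_1(x) = 2 + 2/x and P_2(x) = 3/x - 2/x^2.
x = 0 is a singular point because the y'-coefficient 2 + 2/x has a pole at x = 0 and the y-coefficient 3/x - 2/x^2 has a pole at x = 0.
It is a regular singular point because x P_1(x) = p(x) = 2x + 2 and x^2 P_2(x) = q(x) = 3x - 2 are polynomials, hence analytic at x = 0.
p(0) = 2,  q(0) = -2.
Indicial equation: r(r-1) + p(0) r + q(0) = 0, i.e. r^2 + (p(0) - 1) r + q(0) = 0, i.e. r^2 + 1 r - 2 = 0.
Discriminant: (1)^2 - 4(-2) = 9, so r = (-1 ± 3)/2.
Solving: r_1 = 1, r_2 = -2.

indicial: r^2 + 1 r - 2 = 0; roots r_1 = 1, r_2 = -2


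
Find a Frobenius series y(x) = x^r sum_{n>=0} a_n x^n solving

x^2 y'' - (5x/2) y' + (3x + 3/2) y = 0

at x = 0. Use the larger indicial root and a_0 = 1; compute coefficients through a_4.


Write in Frobenius form y'' + (p(x)/x) y' + (q(x)/x^2) y = 0:
  p(x) = -5/2,  q(x) = 3x + 3/2.
Indicial equation: r(r-1) + (-5/2) r + (3/2) = 0 -> roots r_1 = 3, r_2 = 1/2.
Take r = r_1 = 3. Let y(x) = x^r sum_{n>=0} a_n x^n with a_0 = 1.
Substitute y = x^r sum a_n x^n and match x^{r+n}. The recurrence is
  D(n) a_n + 3 a_{n-1} = 0,  where D(n) = (r+n)(r+n-1) + (-5/2)(r+n) + (3/2).
  a_n = -3 / D(n) * a_{n-1}.
Since the indicial polynomial factors as (r - r_1)(r - r_2), D(n) = (r_1 + n - r_1)(r_1 + n - r_2) = n(n + 5/2).
Evaluating step by step (a_0 = 1):
  n = 1: D(1) = 1(1 + 5/2) = 7/2; numerator = -3(1) = -3; a_1 = (-3)/(7/2) = -6/7
  n = 2: D(2) = 2(2 + 5/2) = 9; numerator = -3(-6/7) = 18/7; a_2 = (18/7)/(9) = 2/7
  n = 3: D(3) = 3(3 + 5/2) = 33/2; numerator = -3(2/7) = -6/7; a_3 = (-6/7)/(33/2) = -4/77
  n = 4: D(4) = 4(4 + 5/2) = 26; numerator = -3(-4/77) = 12/77; a_4 = (12/77)/(26) = 6/1001

r = 3; a_0 = 1; a_1 = -6/7; a_2 = 2/7; a_3 = -4/77; a_4 = 6/1001


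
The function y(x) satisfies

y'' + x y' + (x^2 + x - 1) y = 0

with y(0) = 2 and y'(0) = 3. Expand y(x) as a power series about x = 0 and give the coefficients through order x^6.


Ansatz: y(x) = sum_{n>=0} a_n x^n, so y'(x) = sum_{n>=1} n a_n x^(n-1) and y''(x) = sum_{n>=2} n(n-1) a_n x^(n-2).
Substitute into P(x) y'' + Q(x) y' + R(x) y = 0 with P(x) = 1, Q(x) = x, R(x) = x^2 + x - 1, and match powers of x.
Initial conditions: a_0 = 2, a_1 = 3.
Setting the coefficient of each power of x to zero and solving order by order (substituting the coefficients already found):
  x^0: 2 a_2 - a_0 = 0  ->  2 a_2 = a_0 = 2  ->  a_2 = 1
  x^1: 6 a_3 + a_0 = 0  ->  6 a_3 = -a_0 = -2  ->  a_3 = -1/3
  x^2: 12 a_4 + a_2 + a_1 + a_0 = 0  ->  12 a_4 = -a_2 - a_1 - a_0 = -6  ->  a_4 = -1/2
  x^3: 20 a_5 + 2 a_3 + a_2 + a_1 = 0  ->  20 a_5 = -2 a_3 - a_2 - a_1 = -10/3  ->  a_5 = -1/6
  x^4: 30 a_6 + 3 a_4 + a_3 + a_2 = 0  ->  30 a_6 = -3 a_4 - a_3 - a_2 = 5/6  ->  a_6 = 1/36
Truncated series: y(x) = 2 + 3 x + x^2 - (1/3) x^3 - (1/2) x^4 - (1/6) x^5 + (1/36) x^6 + O(x^7).

a_0 = 2; a_1 = 3; a_2 = 1; a_3 = -1/3; a_4 = -1/2; a_5 = -1/6; a_6 = 1/36


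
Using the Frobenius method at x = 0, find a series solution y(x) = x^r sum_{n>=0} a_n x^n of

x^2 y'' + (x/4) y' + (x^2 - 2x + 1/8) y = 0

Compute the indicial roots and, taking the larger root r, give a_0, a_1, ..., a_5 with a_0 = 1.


Write in Frobenius form y'' + (p(x)/x) y' + (q(x)/x^2) y = 0:
  p(x) = 1/4,  q(x) = x^2 - 2x + 1/8.
Indicial equation: r(r-1) + (1/4) r + (1/8) = 0 -> roots r_1 = 1/2, r_2 = 1/4.
Take r = r_1 = 1/2. Let y(x) = x^r sum_{n>=0} a_n x^n with a_0 = 1.
Substitute y = x^r sum a_n x^n and match x^{r+n}. The recurrence is
  D(n) a_n - 2 a_{n-1} + 1 a_{n-2} = 0,  where D(n) = (r+n)(r+n-1) + (1/4)(r+n) + (1/8).
  a_n = [2 a_{n-1} - 1 a_{n-2}] / D(n).
Since the indicial polynomial factors as (r - r_1)(r - r_2), D(n) = (r_1 + n - r_1)(r_1 + n - r_2) = n(n + 1/4).
Evaluating step by step (a_0 = 1):
  n = 1: D(1) = 1(1 + 1/4) = 5/4; numerator = 2(1) = 2; a_1 = (2)/(5/4) = 8/5
  n = 2: D(2) = 2(2 + 1/4) = 9/2; numerator = 2(8/5) - 1(1) = 11/5; a_2 = (11/5)/(9/2) = 22/45
  n = 3: D(3) = 3(3 + 1/4) = 39/4; numerator = 2(22/45) - 1(8/5) = -28/45; a_3 = (-28/45)/(39/4) = -112/1755
  n = 4: D(4) = 4(4 + 1/4) = 17; numerator = 2(-112/1755) - 1(22/45) = -1082/1755; a_4 = (-1082/1755)/(17) = -1082/29835
  n = 5: D(5) = 5(5 + 1/4) = 105/4; numerator = 2(-1082/29835) - 1(-112/1755) = -4/459; a_5 = (-4/459)/(105/4) = -16/48195

r = 1/2; a_0 = 1; a_1 = 8/5; a_2 = 22/45; a_3 = -112/1755; a_4 = -1082/29835; a_5 = -16/48195


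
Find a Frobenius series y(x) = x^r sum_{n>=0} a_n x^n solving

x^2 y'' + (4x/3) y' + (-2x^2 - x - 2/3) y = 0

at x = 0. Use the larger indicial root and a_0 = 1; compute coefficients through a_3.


Write in Frobenius form y'' + (p(x)/x) y' + (q(x)/x^2) y = 0:
  p(x) = 4/3,  q(x) = -2x^2 - x - 2/3.
Indicial equation: r(r-1) + (4/3) r + (-2/3) = 0 -> roots r_1 = 2/3, r_2 = -1.
Take r = r_1 = 2/3. Let y(x) = x^r sum_{n>=0} a_n x^n with a_0 = 1.
Substitute y = x^r sum a_n x^n and match x^{r+n}. The recurrence is
  D(n) a_n - 1 a_{n-1} - 2 a_{n-2} = 0,  where D(n) = (r+n)(r+n-1) + (4/3)(r+n) + (-2/3).
  a_n = [1 a_{n-1} + 2 a_{n-2}] / D(n).
Since the indicial polynomial factors as (r - r_1)(r - r_2), D(n) = (r_1 + n - r_1)(r_1 + n - r_2) = n(n + 5/3).
Evaluating step by step (a_0 = 1):
  n = 1: D(1) = 1(1 + 5/3) = 8/3; numerator = 1(1) = 1; a_1 = (1)/(8/3) = 3/8
  n = 2: D(2) = 2(2 + 5/3) = 22/3; numerator = 1(3/8) + 2(1) = 19/8; a_2 = (19/8)/(22/3) = 57/176
  n = 3: D(3) = 3(3 + 5/3) = 14; numerator = 1(57/176) + 2(3/8) = 189/176; a_3 = (189/176)/(14) = 27/352

r = 2/3; a_0 = 1; a_1 = 3/8; a_2 = 57/176; a_3 = 27/352


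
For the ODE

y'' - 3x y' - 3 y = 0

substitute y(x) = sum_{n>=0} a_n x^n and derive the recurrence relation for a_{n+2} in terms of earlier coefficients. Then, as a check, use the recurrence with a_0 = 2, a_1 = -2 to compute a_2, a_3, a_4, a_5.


Substitute y = sum_n a_n x^n.
y''(x) has coefficient (n+2)(n+1) a_{n+2} at x^n;
-3 x y'(x) has coefficient -3 n a_n at x^n (shift);
-3 y(x) has coefficient -3 a_n at x^n.
Matching x^n: (n+2)(n+1) a_{n+2} + (-3n - 3) a_n = 0.
Thus a_{n+2} = (3n + 3) / ((n+1)(n+2)) * a_n.

Check with a_0 = 2, a_1 = -2 (apply the recurrence for n = 0, 1, 2, 3): a_0 = 2, a_1 = -2, a_2 = 3, a_3 = -2, a_4 = 9/4, a_5 = -6/5.

a_(n+2) = (3n + 3) / ((n+1)(n+2)) * a_n; check: a_0 = 2, a_1 = -2, a_2 = 3, a_3 = -2, a_4 = 9/4, a_5 = -6/5


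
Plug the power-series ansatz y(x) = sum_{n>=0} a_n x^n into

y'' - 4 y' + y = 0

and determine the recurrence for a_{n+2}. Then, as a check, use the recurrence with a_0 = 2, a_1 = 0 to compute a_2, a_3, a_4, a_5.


Substitute y = sum_n a_n x^n.
y''(x) has coefficient (n+2)(n+1) a_{n+2} at x^n;
-4 y'(x) has coefficient -4 (n+1) a_{n+1} at x^n;
y(x) has coefficient 1 a_n at x^n.
Matching x^n: (n+2)(n+1) a_{n+2} - 4 (n+1) a_{n+1} + 1 a_n = 0.
Thus a_{n+2} = [4 (n+1) a_{n+1} - 1 a_n] / ((n+1)(n+2)).

Check with a_0 = 2, a_1 = 0 (apply the recurrence for n = 0, 1, 2, 3): a_0 = 2, a_1 = 0, a_2 = -1, a_3 = -4/3, a_4 = -5/4, a_5 = -14/15.

a_(n+2) = [4 (n+1) a_(n+1) - 1 a_n] / ((n+1)(n+2)); check: a_0 = 2, a_1 = 0, a_2 = -1, a_3 = -4/3, a_4 = -5/4, a_5 = -14/15


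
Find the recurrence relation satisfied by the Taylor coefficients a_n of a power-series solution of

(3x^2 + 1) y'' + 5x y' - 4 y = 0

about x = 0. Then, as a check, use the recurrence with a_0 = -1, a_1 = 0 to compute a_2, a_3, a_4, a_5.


Substitute y = sum_n a_n x^n.
(1 + 3 x^2) y'' contributes (n+2)(n+1) a_{n+2} + 3 n(n-1) a_n at x^n.
5 x y'(x) contributes 5 n a_n at x^n.
-4 y(x) contributes -4 a_n at x^n.
Matching x^n: (n+2)(n+1) a_{n+2} + (3 n(n-1) + 5 n - 4) a_n = 0.
Thus a_{n+2} = (-3 n(n-1) - 5 n + 4) / ((n+1)(n+2)) * a_n.

Check with a_0 = -1, a_1 = 0 (apply the recurrence for n = 0, 1, 2, 3): a_0 = -1, a_1 = 0, a_2 = -2, a_3 = 0, a_4 = 2, a_5 = 0.

a_(n+2) = (-3 n(n-1) - 5 n + 4) / ((n+1)(n+2)) * a_n; check: a_0 = -1, a_1 = 0, a_2 = -2, a_3 = 0, a_4 = 2, a_5 = 0


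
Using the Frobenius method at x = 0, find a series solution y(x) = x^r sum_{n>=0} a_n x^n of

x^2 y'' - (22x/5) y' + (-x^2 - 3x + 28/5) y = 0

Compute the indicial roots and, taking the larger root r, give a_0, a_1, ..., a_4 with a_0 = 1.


Write in Frobenius form y'' + (p(x)/x) y' + (q(x)/x^2) y = 0:
  p(x) = -22/5,  q(x) = -x^2 - 3x + 28/5.
Indicial equation: r(r-1) + (-22/5) r + (28/5) = 0 -> roots r_1 = 4, r_2 = 7/5.
Take r = r_1 = 4. Let y(x) = x^r sum_{n>=0} a_n x^n with a_0 = 1.
Substitute y = x^r sum a_n x^n and match x^{r+n}. The recurrence is
  D(n) a_n - 3 a_{n-1} - 1 a_{n-2} = 0,  where D(n) = (r+n)(r+n-1) + (-22/5)(r+n) + (28/5).
  a_n = [3 a_{n-1} + 1 a_{n-2}] / D(n).
Since the indicial polynomial factors as (r - r_1)(r - r_2), D(n) = (r_1 + n - r_1)(r_1 + n - r_2) = n(n + 13/5).
Evaluating step by step (a_0 = 1):
  n = 1: D(1) = 1(1 + 13/5) = 18/5; numerator = 3(1) = 3; a_1 = (3)/(18/5) = 5/6
  n = 2: D(2) = 2(2 + 13/5) = 46/5; numerator = 3(5/6) + 1(1) = 7/2; a_2 = (7/2)/(46/5) = 35/92
  n = 3: D(3) = 3(3 + 13/5) = 84/5; numerator = 3(35/92) + 1(5/6) = 545/276; a_3 = (545/276)/(84/5) = 2725/23184
  n = 4: D(4) = 4(4 + 13/5) = 132/5; numerator = 3(2725/23184) + 1(35/92) = 5665/7728; a_4 = (5665/7728)/(132/5) = 2575/92736

r = 4; a_0 = 1; a_1 = 5/6; a_2 = 35/92; a_3 = 2725/23184; a_4 = 2575/92736


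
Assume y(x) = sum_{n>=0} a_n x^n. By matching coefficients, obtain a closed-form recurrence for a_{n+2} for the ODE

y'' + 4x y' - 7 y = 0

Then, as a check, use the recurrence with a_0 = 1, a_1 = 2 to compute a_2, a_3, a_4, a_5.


Substitute y = sum_n a_n x^n.
y''(x) has coefficient (n+2)(n+1) a_{n+2} at x^n;
4 x y'(x) has coefficient 4 n a_n at x^n (shift);
-7 y(x) has coefficient -7 a_n at x^n.
Matching x^n: (n+2)(n+1) a_{n+2} + (4n - 7) a_n = 0.
Thus a_{n+2} = (-4n + 7) / ((n+1)(n+2)) * a_n.

Check with a_0 = 1, a_1 = 2 (apply the recurrence for n = 0, 1, 2, 3): a_0 = 1, a_1 = 2, a_2 = 7/2, a_3 = 1, a_4 = -7/24, a_5 = -1/4.

a_(n+2) = (-4n + 7) / ((n+1)(n+2)) * a_n; check: a_0 = 1, a_1 = 2, a_2 = 7/2, a_3 = 1, a_4 = -7/24, a_5 = -1/4


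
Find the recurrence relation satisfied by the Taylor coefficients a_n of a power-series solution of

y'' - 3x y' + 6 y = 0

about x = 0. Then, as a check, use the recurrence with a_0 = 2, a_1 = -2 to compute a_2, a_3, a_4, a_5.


Substitute y = sum_n a_n x^n.
y''(x) has coefficient (n+2)(n+1) a_{n+2} at x^n;
-3 x y'(x) has coefficient -3 n a_n at x^n (shift);
6 y(x) has coefficient 6 a_n at x^n.
Matching x^n: (n+2)(n+1) a_{n+2} + (-3n + 6) a_n = 0.
Thus a_{n+2} = (3n - 6) / ((n+1)(n+2)) * a_n.

Check with a_0 = 2, a_1 = -2 (apply the recurrence for n = 0, 1, 2, 3): a_0 = 2, a_1 = -2, a_2 = -6, a_3 = 1, a_4 = 0, a_5 = 3/20.

a_(n+2) = (3n - 6) / ((n+1)(n+2)) * a_n; check: a_0 = 2, a_1 = -2, a_2 = -6, a_3 = 1, a_4 = 0, a_5 = 3/20


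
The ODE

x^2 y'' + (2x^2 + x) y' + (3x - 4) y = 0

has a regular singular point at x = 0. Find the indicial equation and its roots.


Divide by x^2 to reach normal form y'' + P_1(x) y' + P_2(x) y = 0 with P_1(x) = 2 + 1/x and P_2(x) = 3/x - 4/x^2.
x = 0 is a singular point because the y'-coefficient 2 + 1/x has a pole at x = 0 and the y-coefficient 3/x - 4/x^2 has a pole at x = 0.
It is a regular singular point because x P_1(x) = p(x) = 2x + 1 and x^2 P_2(x) = q(x) = 3x - 4 are polynomials, hence analytic at x = 0.
p(0) = 1,  q(0) = -4.
Indicial equation: r(r-1) + p(0) r + q(0) = 0, i.e. r^2 + (p(0) - 1) r + q(0) = 0, i.e. r^2 - 4 = 0.
Discriminant: (0)^2 - 4(-4) = 16, so r = (0 ± 4)/2.
Solving: r_1 = 2, r_2 = -2.

indicial: r^2 - 4 = 0; roots r_1 = 2, r_2 = -2


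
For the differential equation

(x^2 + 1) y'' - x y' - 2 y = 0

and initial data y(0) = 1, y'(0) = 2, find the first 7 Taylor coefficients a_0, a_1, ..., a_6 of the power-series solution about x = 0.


Ansatz: y(x) = sum_{n>=0} a_n x^n, so y'(x) = sum_{n>=1} n a_n x^(n-1) and y''(x) = sum_{n>=2} n(n-1) a_n x^(n-2).
Substitute into P(x) y'' + Q(x) y' + R(x) y = 0 with P(x) = x^2 + 1, Q(x) = -x, R(x) = -2, and match powers of x.
Initial conditions: a_0 = 1, a_1 = 2.
Setting the coefficient of each power of x to zero and solving order by order (substituting the coefficients already found):
  x^0: 2 a_2 - 2 a_0 = 0  ->  2 a_2 = 2 a_0 = 2  ->  a_2 = 1
  x^1: 6 a_3 - 3 a_1 = 0  ->  6 a_3 = 3 a_1 = 6  ->  a_3 = 1
  x^2: 12 a_4 - 2 a_2 = 0  ->  12 a_4 = 2 a_2 = 2  ->  a_4 = 1/6
  x^3: 20 a_5 + a_3 = 0  ->  20 a_5 = -a_3 = -1  ->  a_5 = -1/20
  x^4: 30 a_6 + 6 a_4 = 0  ->  30 a_6 = -6 a_4 = -1  ->  a_6 = -1/30
Truncated series: y(x) = 1 + 2 x + x^2 + x^3 + (1/6) x^4 - (1/20) x^5 - (1/30) x^6 + O(x^7).

a_0 = 1; a_1 = 2; a_2 = 1; a_3 = 1; a_4 = 1/6; a_5 = -1/20; a_6 = -1/30


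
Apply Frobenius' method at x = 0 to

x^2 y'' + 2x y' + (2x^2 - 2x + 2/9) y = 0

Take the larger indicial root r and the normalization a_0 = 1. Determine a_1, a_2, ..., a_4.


Write in Frobenius form y'' + (p(x)/x) y' + (q(x)/x^2) y = 0:
  p(x) = 2,  q(x) = 2x^2 - 2x + 2/9.
Indicial equation: r(r-1) + (2) r + (2/9) = 0 -> roots r_1 = -1/3, r_2 = -2/3.
Take r = r_1 = -1/3. Let y(x) = x^r sum_{n>=0} a_n x^n with a_0 = 1.
Substitute y = x^r sum a_n x^n and match x^{r+n}. The recurrence is
  D(n) a_n - 2 a_{n-1} + 2 a_{n-2} = 0,  where D(n) = (r+n)(r+n-1) + (2)(r+n) + (2/9).
  a_n = [2 a_{n-1} - 2 a_{n-2}] / D(n).
Since the indicial polynomial factors as (r - r_1)(r - r_2), D(n) = (r_1 + n - r_1)(r_1 + n - r_2) = n(n + 1/3).
Evaluating step by step (a_0 = 1):
  n = 1: D(1) = 1(1 + 1/3) = 4/3; numerator = 2(1) = 2; a_1 = (2)/(4/3) = 3/2
  n = 2: D(2) = 2(2 + 1/3) = 14/3; numerator = 2(3/2) - 2(1) = 1; a_2 = (1)/(14/3) = 3/14
  n = 3: D(3) = 3(3 + 1/3) = 10; numerator = 2(3/14) - 2(3/2) = -18/7; a_3 = (-18/7)/(10) = -9/35
  n = 4: D(4) = 4(4 + 1/3) = 52/3; numerator = 2(-9/35) - 2(3/14) = -33/35; a_4 = (-33/35)/(52/3) = -99/1820

r = -1/3; a_0 = 1; a_1 = 3/2; a_2 = 3/14; a_3 = -9/35; a_4 = -99/1820


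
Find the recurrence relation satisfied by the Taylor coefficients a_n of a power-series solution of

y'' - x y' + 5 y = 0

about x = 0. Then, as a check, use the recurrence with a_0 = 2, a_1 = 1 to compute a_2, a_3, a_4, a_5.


Substitute y = sum_n a_n x^n.
y''(x) has coefficient (n+2)(n+1) a_{n+2} at x^n;
-x y'(x) has coefficient -n a_n at x^n (shift);
5 y(x) has coefficient 5 a_n at x^n.
Matching x^n: (n+2)(n+1) a_{n+2} + (-n + 5) a_n = 0.
Thus a_{n+2} = (n - 5) / ((n+1)(n+2)) * a_n.

Check with a_0 = 2, a_1 = 1 (apply the recurrence for n = 0, 1, 2, 3): a_0 = 2, a_1 = 1, a_2 = -5, a_3 = -2/3, a_4 = 5/4, a_5 = 1/15.

a_(n+2) = (n - 5) / ((n+1)(n+2)) * a_n; check: a_0 = 2, a_1 = 1, a_2 = -5, a_3 = -2/3, a_4 = 5/4, a_5 = 1/15


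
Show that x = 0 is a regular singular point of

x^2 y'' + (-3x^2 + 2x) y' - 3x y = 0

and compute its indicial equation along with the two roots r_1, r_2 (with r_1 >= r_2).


Divide by x^2 to reach normal form y'' + P_1(x) y' + P_2(x) y = 0 with P_1(x) = -3 + 2/x and P_2(x) = -3/x.
x = 0 is a singular point because the y'-coefficient -3 + 2/x has a pole at x = 0 and the y-coefficient -3/x has a pole at x = 0.
It is a regular singular point because x P_1(x) = p(x) = 2 - 3x and x^2 P_2(x) = q(x) = -3x are polynomials, hence analytic at x = 0.
p(0) = 2,  q(0) = 0.
Indicial equation: r(r-1) + p(0) r + q(0) = 0, i.e. r^2 + (p(0) - 1) r + q(0) = 0, i.e. r^2 + 1 r = 0.
Discriminant: (1)^2 - 4(0) = 1, so r = (-1 ± 1)/2.
Solving: r_1 = 0, r_2 = -1.

indicial: r^2 + 1 r = 0; roots r_1 = 0, r_2 = -1


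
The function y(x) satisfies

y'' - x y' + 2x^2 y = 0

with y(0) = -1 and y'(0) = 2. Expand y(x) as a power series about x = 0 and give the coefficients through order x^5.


Ansatz: y(x) = sum_{n>=0} a_n x^n, so y'(x) = sum_{n>=1} n a_n x^(n-1) and y''(x) = sum_{n>=2} n(n-1) a_n x^(n-2).
Substitute into P(x) y'' + Q(x) y' + R(x) y = 0 with P(x) = 1, Q(x) = -x, R(x) = 2x^2, and match powers of x.
Initial conditions: a_0 = -1, a_1 = 2.
Setting the coefficient of each power of x to zero and solving order by order (substituting the coefficients already found):
  x^0: 2 a_2 = 0  ->  a_2 = 0
  x^1: 6 a_3 - a_1 = 0  ->  6 a_3 = a_1 = 2  ->  a_3 = 1/3
  x^2: 12 a_4 - 2 a_2 + 2 a_0 = 0  ->  12 a_4 = 2 a_2 - 2 a_0 = 2  ->  a_4 = 1/6
  x^3: 20 a_5 - 3 a_3 + 2 a_1 = 0  ->  20 a_5 = 3 a_3 - 2 a_1 = -3  ->  a_5 = -3/20
Truncated series: y(x) = -1 + 2 x + (1/3) x^3 + (1/6) x^4 - (3/20) x^5 + O(x^6).

a_0 = -1; a_1 = 2; a_2 = 0; a_3 = 1/3; a_4 = 1/6; a_5 = -3/20


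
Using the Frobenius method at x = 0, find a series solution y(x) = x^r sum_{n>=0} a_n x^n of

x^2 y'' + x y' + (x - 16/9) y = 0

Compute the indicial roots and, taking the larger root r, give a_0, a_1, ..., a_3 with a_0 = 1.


Write in Frobenius form y'' + (p(x)/x) y' + (q(x)/x^2) y = 0:
  p(x) = 1,  q(x) = x - 16/9.
Indicial equation: r(r-1) + (1) r + (-16/9) = 0 -> roots r_1 = 4/3, r_2 = -4/3.
Take r = r_1 = 4/3. Let y(x) = x^r sum_{n>=0} a_n x^n with a_0 = 1.
Substitute y = x^r sum a_n x^n and match x^{r+n}. The recurrence is
  D(n) a_n + 1 a_{n-1} = 0,  where D(n) = (r+n)(r+n-1) + (1)(r+n) + (-16/9).
  a_n = -1 / D(n) * a_{n-1}.
Since the indicial polynomial factors as (r - r_1)(r - r_2), D(n) = (r_1 + n - r_1)(r_1 + n - r_2) = n(n + 8/3).
Evaluating step by step (a_0 = 1):
  n = 1: D(1) = 1(1 + 8/3) = 11/3; numerator = -1(1) = -1; a_1 = (-1)/(11/3) = -3/11
  n = 2: D(2) = 2(2 + 8/3) = 28/3; numerator = -1(-3/11) = 3/11; a_2 = (3/11)/(28/3) = 9/308
  n = 3: D(3) = 3(3 + 8/3) = 17; numerator = -1(9/308) = -9/308; a_3 = (-9/308)/(17) = -9/5236

r = 4/3; a_0 = 1; a_1 = -3/11; a_2 = 9/308; a_3 = -9/5236


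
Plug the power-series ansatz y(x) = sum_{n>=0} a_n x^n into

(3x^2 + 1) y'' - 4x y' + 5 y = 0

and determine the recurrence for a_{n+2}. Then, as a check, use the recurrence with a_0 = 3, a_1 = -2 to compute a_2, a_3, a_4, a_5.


Substitute y = sum_n a_n x^n.
(1 + 3 x^2) y'' contributes (n+2)(n+1) a_{n+2} + 3 n(n-1) a_n at x^n.
-4 x y'(x) contributes -4 n a_n at x^n.
5 y(x) contributes 5 a_n at x^n.
Matching x^n: (n+2)(n+1) a_{n+2} + (3 n(n-1) - 4 n + 5) a_n = 0.
Thus a_{n+2} = (-3 n(n-1) + 4 n - 5) / ((n+1)(n+2)) * a_n.

Check with a_0 = 3, a_1 = -2 (apply the recurrence for n = 0, 1, 2, 3): a_0 = 3, a_1 = -2, a_2 = -15/2, a_3 = 1/3, a_4 = 15/8, a_5 = -11/60.

a_(n+2) = (-3 n(n-1) + 4 n - 5) / ((n+1)(n+2)) * a_n; check: a_0 = 3, a_1 = -2, a_2 = -15/2, a_3 = 1/3, a_4 = 15/8, a_5 = -11/60


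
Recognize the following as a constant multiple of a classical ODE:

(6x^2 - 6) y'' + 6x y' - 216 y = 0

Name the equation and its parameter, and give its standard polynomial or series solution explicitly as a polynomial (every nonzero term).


All three coefficients share the factor -6; dividing through by -6 gives  (1 - x^2) y'' - x y' + 36 y = 0.
This matches the Chebyshev equation (1 - x^2) y'' - x y' + n^2 y = 0 (note the -x y' term, not -2x y') with n^2 = 36, so n = 6; the polynomial solution is T_6(x).
With y = sum_k a_k x^k, matching x^k gives (k+2)(k+1) a_{k+2} = (k^2 - n^2) a_k = (k - 6)(k + 6) a_k. The right side vanishes at k = 6, so the series with the parity of 6 terminates at degree 6.
Standard normalization: leading coefficient of T_n is 2^(n-1), so a_6 = 2^5 = 32. Work downward with a_k = (k+1)(k+2) a_{k+2} / ((k - 6)(k + 6)):
  a_4 = (5)(6)(32) / ((4 - 6)(4 + 6)) = 960/(-20) = -48
  a_2 = (3)(4)(-48) / ((2 - 6)(2 + 6)) = -576/(-32) = 18
  a_0 = (1)(2)(18) / ((0 - 6)(0 + 6)) = 36/(-36) = -1
Hence T_6(x) = 32 x^6 - 48 x^4 + 18 x^2 - 1.

T_6(x); series = 32 x^6 - 48 x^4 + 18 x^2 - 1


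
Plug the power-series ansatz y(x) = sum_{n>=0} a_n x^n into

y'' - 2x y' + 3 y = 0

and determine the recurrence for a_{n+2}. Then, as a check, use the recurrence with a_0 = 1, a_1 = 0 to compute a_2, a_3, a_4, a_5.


Substitute y = sum_n a_n x^n.
y''(x) has coefficient (n+2)(n+1) a_{n+2} at x^n;
-2 x y'(x) has coefficient -2 n a_n at x^n (shift);
3 y(x) has coefficient 3 a_n at x^n.
Matching x^n: (n+2)(n+1) a_{n+2} + (-2n + 3) a_n = 0.
Thus a_{n+2} = (2n - 3) / ((n+1)(n+2)) * a_n.

Check with a_0 = 1, a_1 = 0 (apply the recurrence for n = 0, 1, 2, 3): a_0 = 1, a_1 = 0, a_2 = -3/2, a_3 = 0, a_4 = -1/8, a_5 = 0.

a_(n+2) = (2n - 3) / ((n+1)(n+2)) * a_n; check: a_0 = 1, a_1 = 0, a_2 = -3/2, a_3 = 0, a_4 = -1/8, a_5 = 0


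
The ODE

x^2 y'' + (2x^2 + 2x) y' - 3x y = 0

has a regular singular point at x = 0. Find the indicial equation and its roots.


Divide by x^2 to reach normal form y'' + P_1(x) y' + P_2(x) y = 0 with P_1(x) = 2 + 2/x and P_2(x) = -3/x.
x = 0 is a singular point because the y'-coefficient 2 + 2/x has a pole at x = 0 and the y-coefficient -3/x has a pole at x = 0.
It is a regular singular point because x P_1(x) = p(x) = 2x + 2 and x^2 P_2(x) = q(x) = -3x are polynomials, hence analytic at x = 0.
p(0) = 2,  q(0) = 0.
Indicial equation: r(r-1) + p(0) r + q(0) = 0, i.e. r^2 + (p(0) - 1) r + q(0) = 0, i.e. r^2 + 1 r = 0.
Discriminant: (1)^2 - 4(0) = 1, so r = (-1 ± 1)/2.
Solving: r_1 = 0, r_2 = -1.

indicial: r^2 + 1 r = 0; roots r_1 = 0, r_2 = -1


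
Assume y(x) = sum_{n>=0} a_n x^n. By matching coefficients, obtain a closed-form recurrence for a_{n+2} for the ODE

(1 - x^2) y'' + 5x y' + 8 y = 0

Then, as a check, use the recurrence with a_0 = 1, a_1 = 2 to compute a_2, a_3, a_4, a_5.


Substitute y = sum_n a_n x^n.
(1 - 1 x^2) y'' contributes (n+2)(n+1) a_{n+2} - n(n-1) a_n at x^n.
5 x y'(x) contributes 5 n a_n at x^n.
8 y(x) contributes 8 a_n at x^n.
Matching x^n: (n+2)(n+1) a_{n+2} + (-n(n-1) + 5 n + 8) a_n = 0.
Thus a_{n+2} = (n(n-1) - 5 n - 8) / ((n+1)(n+2)) * a_n.

Check with a_0 = 1, a_1 = 2 (apply the recurrence for n = 0, 1, 2, 3): a_0 = 1, a_1 = 2, a_2 = -4, a_3 = -13/3, a_4 = 16/3, a_5 = 221/60.

a_(n+2) = (n(n-1) - 5 n - 8) / ((n+1)(n+2)) * a_n; check: a_0 = 1, a_1 = 2, a_2 = -4, a_3 = -13/3, a_4 = 16/3, a_5 = 221/60


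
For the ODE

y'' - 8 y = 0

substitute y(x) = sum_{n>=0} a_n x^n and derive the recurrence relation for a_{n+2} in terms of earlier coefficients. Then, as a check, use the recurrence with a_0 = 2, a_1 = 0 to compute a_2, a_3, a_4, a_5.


Substitute y = sum_n a_n x^n into y'' + (const) y = 0.
y''(x) = sum_{n>=0} (n+2)(n+1) a_{n+2} x^n.
The ODE becomes sum_n [(n+2)(n+1) a_{n+2} - 8 a_n] x^n = 0.
Setting each coefficient to zero gives the recurrence:
  (n+2)(n+1) a_{n+2} - 8 a_n = 0,
  a_{n+2} = 8 / ((n+1)(n+2)) a_n.

Check with a_0 = 2, a_1 = 0 (apply the recurrence for n = 0, 1, 2, 3): a_0 = 2, a_1 = 0, a_2 = 8, a_3 = 0, a_4 = 16/3, a_5 = 0.

a_{n+2} = 8/((n+1)(n+2)) * a_n; check: a_0 = 2, a_1 = 0, a_2 = 8, a_3 = 0, a_4 = 16/3, a_5 = 0


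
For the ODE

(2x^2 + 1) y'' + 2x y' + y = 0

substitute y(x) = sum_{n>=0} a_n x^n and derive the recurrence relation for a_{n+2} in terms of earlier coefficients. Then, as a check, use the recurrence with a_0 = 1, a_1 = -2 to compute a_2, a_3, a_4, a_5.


Substitute y = sum_n a_n x^n.
(1 + 2 x^2) y'' contributes (n+2)(n+1) a_{n+2} + 2 n(n-1) a_n at x^n.
2 x y'(x) contributes 2 n a_n at x^n.
y(x) contributes 1 a_n at x^n.
Matching x^n: (n+2)(n+1) a_{n+2} + (2 n(n-1) + 2 n + 1) a_n = 0.
Thus a_{n+2} = (-2 n(n-1) - 2 n - 1) / ((n+1)(n+2)) * a_n.

Check with a_0 = 1, a_1 = -2 (apply the recurrence for n = 0, 1, 2, 3): a_0 = 1, a_1 = -2, a_2 = -1/2, a_3 = 1, a_4 = 3/8, a_5 = -19/20.

a_(n+2) = (-2 n(n-1) - 2 n - 1) / ((n+1)(n+2)) * a_n; check: a_0 = 1, a_1 = -2, a_2 = -1/2, a_3 = 1, a_4 = 3/8, a_5 = -19/20


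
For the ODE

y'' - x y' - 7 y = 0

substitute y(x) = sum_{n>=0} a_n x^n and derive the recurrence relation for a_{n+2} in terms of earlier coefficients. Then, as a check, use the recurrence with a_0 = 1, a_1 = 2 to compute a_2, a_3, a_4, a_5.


Substitute y = sum_n a_n x^n.
y''(x) has coefficient (n+2)(n+1) a_{n+2} at x^n;
-x y'(x) has coefficient -n a_n at x^n (shift);
-7 y(x) has coefficient -7 a_n at x^n.
Matching x^n: (n+2)(n+1) a_{n+2} + (-n - 7) a_n = 0.
Thus a_{n+2} = (n + 7) / ((n+1)(n+2)) * a_n.

Check with a_0 = 1, a_1 = 2 (apply the recurrence for n = 0, 1, 2, 3): a_0 = 1, a_1 = 2, a_2 = 7/2, a_3 = 8/3, a_4 = 21/8, a_5 = 4/3.

a_(n+2) = (n + 7) / ((n+1)(n+2)) * a_n; check: a_0 = 1, a_1 = 2, a_2 = 7/2, a_3 = 8/3, a_4 = 21/8, a_5 = 4/3


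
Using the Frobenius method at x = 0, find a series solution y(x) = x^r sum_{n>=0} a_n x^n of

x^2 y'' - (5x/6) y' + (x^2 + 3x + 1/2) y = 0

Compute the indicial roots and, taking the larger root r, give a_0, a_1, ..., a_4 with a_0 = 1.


Write in Frobenius form y'' + (p(x)/x) y' + (q(x)/x^2) y = 0:
  p(x) = -5/6,  q(x) = x^2 + 3x + 1/2.
Indicial equation: r(r-1) + (-5/6) r + (1/2) = 0 -> roots r_1 = 3/2, r_2 = 1/3.
Take r = r_1 = 3/2. Let y(x) = x^r sum_{n>=0} a_n x^n with a_0 = 1.
Substitute y = x^r sum a_n x^n and match x^{r+n}. The recurrence is
  D(n) a_n + 3 a_{n-1} + 1 a_{n-2} = 0,  where D(n) = (r+n)(r+n-1) + (-5/6)(r+n) + (1/2).
  a_n = [-3 a_{n-1} - 1 a_{n-2}] / D(n).
Since the indicial polynomial factors as (r - r_1)(r - r_2), D(n) = (r_1 + n - r_1)(r_1 + n - r_2) = n(n + 7/6).
Evaluating step by step (a_0 = 1):
  n = 1: D(1) = 1(1 + 7/6) = 13/6; numerator = -3(1) = -3; a_1 = (-3)/(13/6) = -18/13
  n = 2: D(2) = 2(2 + 7/6) = 19/3; numerator = -3(-18/13) - 1(1) = 41/13; a_2 = (41/13)/(19/3) = 123/247
  n = 3: D(3) = 3(3 + 7/6) = 25/2; numerator = -3(123/247) - 1(-18/13) = -27/247; a_3 = (-27/247)/(25/2) = -54/6175
  n = 4: D(4) = 4(4 + 7/6) = 62/3; numerator = -3(-54/6175) - 1(123/247) = -2913/6175; a_4 = (-2913/6175)/(62/3) = -8739/382850

r = 3/2; a_0 = 1; a_1 = -18/13; a_2 = 123/247; a_3 = -54/6175; a_4 = -8739/382850


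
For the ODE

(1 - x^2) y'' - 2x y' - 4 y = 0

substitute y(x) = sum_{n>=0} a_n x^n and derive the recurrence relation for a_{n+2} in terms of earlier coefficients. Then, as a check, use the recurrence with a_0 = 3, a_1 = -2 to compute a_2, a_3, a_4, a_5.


Substitute y = sum_n a_n x^n.
(1 - 1 x^2) y'' contributes (n+2)(n+1) a_{n+2} - n(n-1) a_n at x^n.
-2 x y'(x) contributes -2 n a_n at x^n.
-4 y(x) contributes -4 a_n at x^n.
Matching x^n: (n+2)(n+1) a_{n+2} + (-n(n-1) - 2 n - 4) a_n = 0.
Thus a_{n+2} = (n(n-1) + 2 n + 4) / ((n+1)(n+2)) * a_n.

Check with a_0 = 3, a_1 = -2 (apply the recurrence for n = 0, 1, 2, 3): a_0 = 3, a_1 = -2, a_2 = 6, a_3 = -2, a_4 = 5, a_5 = -8/5.

a_(n+2) = (n(n-1) + 2 n + 4) / ((n+1)(n+2)) * a_n; check: a_0 = 3, a_1 = -2, a_2 = 6, a_3 = -2, a_4 = 5, a_5 = -8/5


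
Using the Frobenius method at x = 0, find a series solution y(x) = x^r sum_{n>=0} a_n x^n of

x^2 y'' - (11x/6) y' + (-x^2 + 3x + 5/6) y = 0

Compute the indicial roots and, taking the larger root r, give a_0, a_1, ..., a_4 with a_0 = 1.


Write in Frobenius form y'' + (p(x)/x) y' + (q(x)/x^2) y = 0:
  p(x) = -11/6,  q(x) = -x^2 + 3x + 5/6.
Indicial equation: r(r-1) + (-11/6) r + (5/6) = 0 -> roots r_1 = 5/2, r_2 = 1/3.
Take r = r_1 = 5/2. Let y(x) = x^r sum_{n>=0} a_n x^n with a_0 = 1.
Substitute y = x^r sum a_n x^n and match x^{r+n}. The recurrence is
  D(n) a_n + 3 a_{n-1} - 1 a_{n-2} = 0,  where D(n) = (r+n)(r+n-1) + (-11/6)(r+n) + (5/6).
  a_n = [-3 a_{n-1} + 1 a_{n-2}] / D(n).
Since the indicial polynomial factors as (r - r_1)(r - r_2), D(n) = (r_1 + n - r_1)(r_1 + n - r_2) = n(n + 13/6).
Evaluating step by step (a_0 = 1):
  n = 1: D(1) = 1(1 + 13/6) = 19/6; numerator = -3(1) = -3; a_1 = (-3)/(19/6) = -18/19
  n = 2: D(2) = 2(2 + 13/6) = 25/3; numerator = -3(-18/19) + 1(1) = 73/19; a_2 = (73/19)/(25/3) = 219/475
  n = 3: D(3) = 3(3 + 13/6) = 31/2; numerator = -3(219/475) + 1(-18/19) = -1107/475; a_3 = (-1107/475)/(31/2) = -2214/14725
  n = 4: D(4) = 4(4 + 13/6) = 74/3; numerator = -3(-2214/14725) + 1(219/475) = 13431/14725; a_4 = (13431/14725)/(74/3) = 1089/29450

r = 5/2; a_0 = 1; a_1 = -18/19; a_2 = 219/475; a_3 = -2214/14725; a_4 = 1089/29450


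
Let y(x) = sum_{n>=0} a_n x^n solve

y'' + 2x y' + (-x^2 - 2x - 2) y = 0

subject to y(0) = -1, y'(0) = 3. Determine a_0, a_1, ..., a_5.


Ansatz: y(x) = sum_{n>=0} a_n x^n, so y'(x) = sum_{n>=1} n a_n x^(n-1) and y''(x) = sum_{n>=2} n(n-1) a_n x^(n-2).
Substitute into P(x) y'' + Q(x) y' + R(x) y = 0 with P(x) = 1, Q(x) = 2x, R(x) = -x^2 - 2x - 2, and match powers of x.
Initial conditions: a_0 = -1, a_1 = 3.
Setting the coefficient of each power of x to zero and solving order by order (substituting the coefficients already found):
  x^0: 2 a_2 - 2 a_0 = 0  ->  2 a_2 = 2 a_0 = -2  ->  a_2 = -1
  x^1: 6 a_3 - 2 a_0 = 0  ->  6 a_3 = 2 a_0 = -2  ->  a_3 = -1/3
  x^2: 12 a_4 + 2 a_2 - 2 a_1 - a_0 = 0  ->  12 a_4 = -2 a_2 + 2 a_1 + a_0 = 7  ->  a_4 = 7/12
  x^3: 20 a_5 + 4 a_3 - 2 a_2 - a_1 = 0  ->  20 a_5 = -4 a_3 + 2 a_2 + a_1 = 7/3  ->  a_5 = 7/60
Truncated series: y(x) = -1 + 3 x - x^2 - (1/3) x^3 + (7/12) x^4 + (7/60) x^5 + O(x^6).

a_0 = -1; a_1 = 3; a_2 = -1; a_3 = -1/3; a_4 = 7/12; a_5 = 7/60


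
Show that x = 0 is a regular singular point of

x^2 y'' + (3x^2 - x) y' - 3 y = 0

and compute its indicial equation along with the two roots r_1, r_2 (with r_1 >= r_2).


Divide by x^2 to reach normal form y'' + P_1(x) y' + P_2(x) y = 0 with P_1(x) = 3 - 1/x and P_2(x) = -3/x^2.
x = 0 is a singular point because the y'-coefficient 3 - 1/x has a pole at x = 0 and the y-coefficient -3/x^2 has a pole at x = 0.
It is a regular singular point because x P_1(x) = p(x) = 3x - 1 and x^2 P_2(x) = q(x) = -3 are polynomials, hence analytic at x = 0.
p(0) = -1,  q(0) = -3.
Indicial equation: r(r-1) + p(0) r + q(0) = 0, i.e. r^2 + (p(0) - 1) r + q(0) = 0, i.e. r^2 - 2 r - 3 = 0.
Discriminant: (-2)^2 - 4(-3) = 16, so r = (2 ± 4)/2.
Solving: r_1 = 3, r_2 = -1.

indicial: r^2 - 2 r - 3 = 0; roots r_1 = 3, r_2 = -1


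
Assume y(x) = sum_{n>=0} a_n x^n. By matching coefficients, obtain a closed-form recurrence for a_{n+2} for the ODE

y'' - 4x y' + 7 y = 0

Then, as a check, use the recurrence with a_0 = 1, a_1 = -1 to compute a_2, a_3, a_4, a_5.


Substitute y = sum_n a_n x^n.
y''(x) has coefficient (n+2)(n+1) a_{n+2} at x^n;
-4 x y'(x) has coefficient -4 n a_n at x^n (shift);
7 y(x) has coefficient 7 a_n at x^n.
Matching x^n: (n+2)(n+1) a_{n+2} + (-4n + 7) a_n = 0.
Thus a_{n+2} = (4n - 7) / ((n+1)(n+2)) * a_n.

Check with a_0 = 1, a_1 = -1 (apply the recurrence for n = 0, 1, 2, 3): a_0 = 1, a_1 = -1, a_2 = -7/2, a_3 = 1/2, a_4 = -7/24, a_5 = 1/8.

a_(n+2) = (4n - 7) / ((n+1)(n+2)) * a_n; check: a_0 = 1, a_1 = -1, a_2 = -7/2, a_3 = 1/2, a_4 = -7/24, a_5 = 1/8


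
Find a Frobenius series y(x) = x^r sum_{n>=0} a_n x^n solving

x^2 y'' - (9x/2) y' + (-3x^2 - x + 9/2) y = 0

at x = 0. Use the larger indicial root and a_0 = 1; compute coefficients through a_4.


Write in Frobenius form y'' + (p(x)/x) y' + (q(x)/x^2) y = 0:
  p(x) = -9/2,  q(x) = -3x^2 - x + 9/2.
Indicial equation: r(r-1) + (-9/2) r + (9/2) = 0 -> roots r_1 = 9/2, r_2 = 1.
Take r = r_1 = 9/2. Let y(x) = x^r sum_{n>=0} a_n x^n with a_0 = 1.
Substitute y = x^r sum a_n x^n and match x^{r+n}. The recurrence is
  D(n) a_n - 1 a_{n-1} - 3 a_{n-2} = 0,  where D(n) = (r+n)(r+n-1) + (-9/2)(r+n) + (9/2).
  a_n = [1 a_{n-1} + 3 a_{n-2}] / D(n).
Since the indicial polynomial factors as (r - r_1)(r - r_2), D(n) = (r_1 + n - r_1)(r_1 + n - r_2) = n(n + 7/2).
Evaluating step by step (a_0 = 1):
  n = 1: D(1) = 1(1 + 7/2) = 9/2; numerator = 1(1) = 1; a_1 = (1)/(9/2) = 2/9
  n = 2: D(2) = 2(2 + 7/2) = 11; numerator = 1(2/9) + 3(1) = 29/9; a_2 = (29/9)/(11) = 29/99
  n = 3: D(3) = 3(3 + 7/2) = 39/2; numerator = 1(29/99) + 3(2/9) = 95/99; a_3 = (95/99)/(39/2) = 190/3861
  n = 4: D(4) = 4(4 + 7/2) = 30; numerator = 1(190/3861) + 3(29/99) = 3583/3861; a_4 = (3583/3861)/(30) = 3583/115830

r = 9/2; a_0 = 1; a_1 = 2/9; a_2 = 29/99; a_3 = 190/3861; a_4 = 3583/115830


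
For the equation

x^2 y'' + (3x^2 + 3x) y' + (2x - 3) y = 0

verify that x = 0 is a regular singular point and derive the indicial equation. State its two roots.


Divide by x^2 to reach normal form y'' + P_1(x) y' + P_2(x) y = 0 with P_1(x) = 3 + 3/x and P_2(x) = 2/x - 3/x^2.
x = 0 is a singular point because the y'-coefficient 3 + 3/x has a pole at x = 0 and the y-coefficient 2/x - 3/x^2 has a pole at x = 0.
It is a regular singular point because x P_1(x) = p(x) = 3x + 3 and x^2 P_2(x) = q(x) = 2x - 3 are polynomials, hence analytic at x = 0.
p(0) = 3,  q(0) = -3.
Indicial equation: r(r-1) + p(0) r + q(0) = 0, i.e. r^2 + (p(0) - 1) r + q(0) = 0, i.e. r^2 + 2 r - 3 = 0.
Discriminant: (2)^2 - 4(-3) = 16, so r = (-2 ± 4)/2.
Solving: r_1 = 1, r_2 = -3.

indicial: r^2 + 2 r - 3 = 0; roots r_1 = 1, r_2 = -3


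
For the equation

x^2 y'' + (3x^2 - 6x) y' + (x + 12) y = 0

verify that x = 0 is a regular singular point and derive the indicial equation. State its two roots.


Divide by x^2 to reach normal form y'' + P_1(x) y' + P_2(x) y = 0 with P_1(x) = 3 - 6/x and P_2(x) = 1/x + 12/x^2.
x = 0 is a singular point because the y'-coefficient 3 - 6/x has a pole at x = 0 and the y-coefficient 1/x + 12/x^2 has a pole at x = 0.
It is a regular singular point because x P_1(x) = p(x) = 3x - 6 and x^2 P_2(x) = q(x) = x + 12 are polynomials, hence analytic at x = 0.
p(0) = -6,  q(0) = 12.
Indicial equation: r(r-1) + p(0) r + q(0) = 0, i.e. r^2 + (p(0) - 1) r + q(0) = 0, i.e. r^2 - 7 r + 12 = 0.
Discriminant: (-7)^2 - 4(12) = 1, so r = (7 ± 1)/2.
Solving: r_1 = 4, r_2 = 3.

indicial: r^2 - 7 r + 12 = 0; roots r_1 = 4, r_2 = 3


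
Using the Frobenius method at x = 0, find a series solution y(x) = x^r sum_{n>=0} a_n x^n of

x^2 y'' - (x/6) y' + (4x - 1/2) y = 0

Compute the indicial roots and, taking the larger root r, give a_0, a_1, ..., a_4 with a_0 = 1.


Write in Frobenius form y'' + (p(x)/x) y' + (q(x)/x^2) y = 0:
  p(x) = -1/6,  q(x) = 4x - 1/2.
Indicial equation: r(r-1) + (-1/6) r + (-1/2) = 0 -> roots r_1 = 3/2, r_2 = -1/3.
Take r = r_1 = 3/2. Let y(x) = x^r sum_{n>=0} a_n x^n with a_0 = 1.
Substitute y = x^r sum a_n x^n and match x^{r+n}. The recurrence is
  D(n) a_n + 4 a_{n-1} = 0,  where D(n) = (r+n)(r+n-1) + (-1/6)(r+n) + (-1/2).
  a_n = -4 / D(n) * a_{n-1}.
Since the indicial polynomial factors as (r - r_1)(r - r_2), D(n) = (r_1 + n - r_1)(r_1 + n - r_2) = n(n + 11/6).
Evaluating step by step (a_0 = 1):
  n = 1: D(1) = 1(1 + 11/6) = 17/6; numerator = -4(1) = -4; a_1 = (-4)/(17/6) = -24/17
  n = 2: D(2) = 2(2 + 11/6) = 23/3; numerator = -4(-24/17) = 96/17; a_2 = (96/17)/(23/3) = 288/391
  n = 3: D(3) = 3(3 + 11/6) = 29/2; numerator = -4(288/391) = -1152/391; a_3 = (-1152/391)/(29/2) = -2304/11339
  n = 4: D(4) = 4(4 + 11/6) = 70/3; numerator = -4(-2304/11339) = 9216/11339; a_4 = (9216/11339)/(70/3) = 13824/396865

r = 3/2; a_0 = 1; a_1 = -24/17; a_2 = 288/391; a_3 = -2304/11339; a_4 = 13824/396865


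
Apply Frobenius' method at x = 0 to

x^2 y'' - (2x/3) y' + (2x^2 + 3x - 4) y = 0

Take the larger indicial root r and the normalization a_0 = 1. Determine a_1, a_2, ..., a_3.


Write in Frobenius form y'' + (p(x)/x) y' + (q(x)/x^2) y = 0:
  p(x) = -2/3,  q(x) = 2x^2 + 3x - 4.
Indicial equation: r(r-1) + (-2/3) r + (-4) = 0 -> roots r_1 = 3, r_2 = -4/3.
Take r = r_1 = 3. Let y(x) = x^r sum_{n>=0} a_n x^n with a_0 = 1.
Substitute y = x^r sum a_n x^n and match x^{r+n}. The recurrence is
  D(n) a_n + 3 a_{n-1} + 2 a_{n-2} = 0,  where D(n) = (r+n)(r+n-1) + (-2/3)(r+n) + (-4).
  a_n = [-3 a_{n-1} - 2 a_{n-2}] / D(n).
Since the indicial polynomial factors as (r - r_1)(r - r_2), D(n) = (r_1 + n - r_1)(r_1 + n - r_2) = n(n + 13/3).
Evaluating step by step (a_0 = 1):
  n = 1: D(1) = 1(1 + 13/3) = 16/3; numerator = -3(1) = -3; a_1 = (-3)/(16/3) = -9/16
  n = 2: D(2) = 2(2 + 13/3) = 38/3; numerator = -3(-9/16) - 2(1) = -5/16; a_2 = (-5/16)/(38/3) = -15/608
  n = 3: D(3) = 3(3 + 13/3) = 22; numerator = -3(-15/608) - 2(-9/16) = 729/608; a_3 = (729/608)/(22) = 729/13376

r = 3; a_0 = 1; a_1 = -9/16; a_2 = -15/608; a_3 = 729/13376


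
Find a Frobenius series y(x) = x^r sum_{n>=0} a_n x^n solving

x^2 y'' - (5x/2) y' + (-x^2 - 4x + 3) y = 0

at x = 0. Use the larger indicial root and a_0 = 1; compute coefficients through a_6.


Write in Frobenius form y'' + (p(x)/x) y' + (q(x)/x^2) y = 0:
  p(x) = -5/2,  q(x) = -x^2 - 4x + 3.
Indicial equation: r(r-1) + (-5/2) r + (3) = 0 -> roots r_1 = 2, r_2 = 3/2.
Take r = r_1 = 2. Let y(x) = x^r sum_{n>=0} a_n x^n with a_0 = 1.
Substitute y = x^r sum a_n x^n and match x^{r+n}. The recurrence is
  D(n) a_n - 4 a_{n-1} - 1 a_{n-2} = 0,  where D(n) = (r+n)(r+n-1) + (-5/2)(r+n) + (3).
  a_n = [4 a_{n-1} + 1 a_{n-2}] / D(n).
Since the indicial polynomial factors as (r - r_1)(r - r_2), D(n) = (r_1 + n - r_1)(r_1 + n - r_2) = n(n + 1/2).
Evaluating step by step (a_0 = 1):
  n = 1: D(1) = 1(1 + 1/2) = 3/2; numerator = 4(1) = 4; a_1 = (4)/(3/2) = 8/3
  n = 2: D(2) = 2(2 + 1/2) = 5; numerator = 4(8/3) + 1(1) = 35/3; a_2 = (35/3)/(5) = 7/3
  n = 3: D(3) = 3(3 + 1/2) = 21/2; numerator = 4(7/3) + 1(8/3) = 12; a_3 = (12)/(21/2) = 8/7
  n = 4: D(4) = 4(4 + 1/2) = 18; numerator = 4(8/7) + 1(7/3) = 145/21; a_4 = (145/21)/(18) = 145/378
  n = 5: D(5) = 5(5 + 1/2) = 55/2; numerator = 4(145/378) + 1(8/7) = 506/189; a_5 = (506/189)/(55/2) = 92/945
  n = 6: D(6) = 6(6 + 1/2) = 39; numerator = 4(92/945) + 1(145/378) = 487/630; a_6 = (487/630)/(39) = 487/24570

r = 2; a_0 = 1; a_1 = 8/3; a_2 = 7/3; a_3 = 8/7; a_4 = 145/378; a_5 = 92/945; a_6 = 487/24570
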